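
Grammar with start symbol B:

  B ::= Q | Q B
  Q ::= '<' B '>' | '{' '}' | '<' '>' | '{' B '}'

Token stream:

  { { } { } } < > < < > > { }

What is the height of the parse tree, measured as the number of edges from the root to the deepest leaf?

6

[B [Q { [B [Q { }] [B [Q { }]]] }] [B [Q < >] [B [Q < [B [Q < >]] >] [B [Q { }]]]]]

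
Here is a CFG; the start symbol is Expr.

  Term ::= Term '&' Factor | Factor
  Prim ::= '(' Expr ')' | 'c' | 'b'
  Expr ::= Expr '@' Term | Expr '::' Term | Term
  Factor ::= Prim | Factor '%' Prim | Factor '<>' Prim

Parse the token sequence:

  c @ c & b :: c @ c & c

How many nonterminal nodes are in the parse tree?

22

[Expr [Expr [Expr [Expr [Term [Factor [Prim c]]]] @ [Term [Term [Factor [Prim c]]] & [Factor [Prim b]]]] :: [Term [Factor [Prim c]]]] @ [Term [Term [Factor [Prim c]]] & [Factor [Prim c]]]]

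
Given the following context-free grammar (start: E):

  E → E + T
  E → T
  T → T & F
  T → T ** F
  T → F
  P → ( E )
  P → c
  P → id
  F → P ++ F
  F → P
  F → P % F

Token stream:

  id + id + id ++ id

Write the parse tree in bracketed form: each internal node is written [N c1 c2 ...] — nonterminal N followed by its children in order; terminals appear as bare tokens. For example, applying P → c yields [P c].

E
E + T
E + T + T
T + T + T
F + T + T
P + T + T
id + T + T
id + F + T
id + P + T
id + id + T
id + id + F
id + id + P ++ F
id + id + id ++ F
id + id + id ++ P
id + id + id ++ id

[E [E [E [T [F [P id]]]] + [T [F [P id]]]] + [T [F [P id] ++ [F [P id]]]]]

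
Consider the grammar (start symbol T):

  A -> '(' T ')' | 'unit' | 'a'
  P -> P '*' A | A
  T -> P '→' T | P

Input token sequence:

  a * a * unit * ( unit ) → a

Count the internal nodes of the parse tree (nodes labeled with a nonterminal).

15

[T [P [P [P [P [A a]] * [A a]] * [A unit]] * [A ( [T [P [A unit]]] )]] → [T [P [A a]]]]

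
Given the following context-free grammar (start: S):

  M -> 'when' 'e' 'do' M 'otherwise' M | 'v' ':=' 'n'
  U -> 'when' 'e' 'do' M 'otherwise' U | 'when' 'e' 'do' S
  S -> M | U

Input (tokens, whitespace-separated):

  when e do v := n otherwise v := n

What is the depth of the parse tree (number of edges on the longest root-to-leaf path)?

3

[S [M when e do [M v := n] otherwise [M v := n]]]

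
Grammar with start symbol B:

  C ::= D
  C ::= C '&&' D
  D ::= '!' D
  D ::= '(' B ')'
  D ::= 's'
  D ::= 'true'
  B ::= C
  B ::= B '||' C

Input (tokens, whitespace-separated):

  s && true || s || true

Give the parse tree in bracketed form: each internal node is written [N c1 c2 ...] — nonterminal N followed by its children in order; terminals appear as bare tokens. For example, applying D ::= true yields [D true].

[B [B [B [C [C [D s]] && [D true]]] || [C [D s]]] || [C [D true]]]

B
B || C
B || C || C
C || C || C
C && D || C || C
D && D || C || C
s && D || C || C
s && true || C || C
s && true || D || C
s && true || s || C
s && true || s || D
s && true || s || true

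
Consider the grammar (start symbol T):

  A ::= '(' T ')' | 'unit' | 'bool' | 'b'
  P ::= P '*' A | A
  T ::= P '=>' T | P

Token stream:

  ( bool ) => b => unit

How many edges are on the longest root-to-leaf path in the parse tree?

[T [P [A ( [T [P [A bool]]] )]] => [T [P [A b]] => [T [P [A unit]]]]]

6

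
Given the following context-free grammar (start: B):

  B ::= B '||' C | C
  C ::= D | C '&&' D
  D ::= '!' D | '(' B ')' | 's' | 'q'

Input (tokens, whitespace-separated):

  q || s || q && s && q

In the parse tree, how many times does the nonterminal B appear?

3

[B [B [B [C [D q]]] || [C [D s]]] || [C [C [C [D q]] && [D s]] && [D q]]]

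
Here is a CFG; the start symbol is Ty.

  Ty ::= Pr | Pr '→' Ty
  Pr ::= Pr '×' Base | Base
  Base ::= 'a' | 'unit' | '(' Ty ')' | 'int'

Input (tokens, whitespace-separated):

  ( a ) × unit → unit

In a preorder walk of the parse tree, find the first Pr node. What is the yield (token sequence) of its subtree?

[Ty [Pr [Pr [Base ( [Ty [Pr [Base a]]] )]] × [Base unit]] → [Ty [Pr [Base unit]]]]

( a ) × unit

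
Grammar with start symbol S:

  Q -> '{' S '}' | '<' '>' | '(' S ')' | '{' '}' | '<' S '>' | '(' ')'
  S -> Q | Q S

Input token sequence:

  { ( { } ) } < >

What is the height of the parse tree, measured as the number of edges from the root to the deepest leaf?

[S [Q { [S [Q ( [S [Q { }]] )]] }] [S [Q < >]]]

6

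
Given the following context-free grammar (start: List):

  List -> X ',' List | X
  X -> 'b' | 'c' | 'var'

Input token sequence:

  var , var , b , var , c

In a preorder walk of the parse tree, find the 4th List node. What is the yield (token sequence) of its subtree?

var , c

[List [X var] , [List [X var] , [List [X b] , [List [X var] , [List [X c]]]]]]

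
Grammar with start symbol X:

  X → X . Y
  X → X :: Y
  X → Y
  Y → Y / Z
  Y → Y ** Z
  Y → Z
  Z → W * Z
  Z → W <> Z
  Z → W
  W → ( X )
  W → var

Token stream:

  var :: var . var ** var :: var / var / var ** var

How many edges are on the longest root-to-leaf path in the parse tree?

7

[X [X [X [X [Y [Z [W var]]]] :: [Y [Z [W var]]]] . [Y [Y [Z [W var]]] ** [Z [W var]]]] :: [Y [Y [Y [Y [Z [W var]]] / [Z [W var]]] / [Z [W var]]] ** [Z [W var]]]]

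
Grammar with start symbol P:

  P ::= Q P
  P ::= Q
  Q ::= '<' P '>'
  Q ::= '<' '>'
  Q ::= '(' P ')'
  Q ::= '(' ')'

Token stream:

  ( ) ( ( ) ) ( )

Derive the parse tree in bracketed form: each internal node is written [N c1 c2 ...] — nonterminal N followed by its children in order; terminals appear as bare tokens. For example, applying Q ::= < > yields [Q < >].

P
Q P
( ) P
( ) Q P
( ) ( P ) P
( ) ( Q ) P
( ) ( ( ) ) P
( ) ( ( ) ) Q
( ) ( ( ) ) ( )

[P [Q ( )] [P [Q ( [P [Q ( )]] )] [P [Q ( )]]]]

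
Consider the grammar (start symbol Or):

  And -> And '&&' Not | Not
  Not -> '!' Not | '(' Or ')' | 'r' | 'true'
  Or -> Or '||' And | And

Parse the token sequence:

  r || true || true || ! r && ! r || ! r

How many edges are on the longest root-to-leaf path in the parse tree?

[Or [Or [Or [Or [Or [And [Not r]]] || [And [Not true]]] || [And [Not true]]] || [And [And [Not ! [Not r]]] && [Not ! [Not r]]]] || [And [Not ! [Not r]]]]

7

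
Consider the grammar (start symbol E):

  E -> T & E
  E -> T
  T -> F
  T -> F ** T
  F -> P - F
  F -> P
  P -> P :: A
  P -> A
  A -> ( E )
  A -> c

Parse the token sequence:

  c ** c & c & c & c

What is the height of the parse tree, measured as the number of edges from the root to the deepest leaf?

8

[E [T [F [P [A c]]] ** [T [F [P [A c]]]]] & [E [T [F [P [A c]]]] & [E [T [F [P [A c]]]] & [E [T [F [P [A c]]]]]]]]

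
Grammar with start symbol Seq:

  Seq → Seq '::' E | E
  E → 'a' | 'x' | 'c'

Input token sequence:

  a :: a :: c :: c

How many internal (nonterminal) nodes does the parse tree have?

8

[Seq [Seq [Seq [Seq [E a]] :: [E a]] :: [E c]] :: [E c]]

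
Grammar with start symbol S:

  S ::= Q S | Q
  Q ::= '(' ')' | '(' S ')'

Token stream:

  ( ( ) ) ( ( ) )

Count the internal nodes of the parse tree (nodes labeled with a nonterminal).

8

[S [Q ( [S [Q ( )]] )] [S [Q ( [S [Q ( )]] )]]]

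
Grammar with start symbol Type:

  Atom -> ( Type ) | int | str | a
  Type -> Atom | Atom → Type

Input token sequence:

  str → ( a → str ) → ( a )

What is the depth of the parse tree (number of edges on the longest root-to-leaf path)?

[Type [Atom str] → [Type [Atom ( [Type [Atom a] → [Type [Atom str]]] )] → [Type [Atom ( [Type [Atom a]] )]]]]

6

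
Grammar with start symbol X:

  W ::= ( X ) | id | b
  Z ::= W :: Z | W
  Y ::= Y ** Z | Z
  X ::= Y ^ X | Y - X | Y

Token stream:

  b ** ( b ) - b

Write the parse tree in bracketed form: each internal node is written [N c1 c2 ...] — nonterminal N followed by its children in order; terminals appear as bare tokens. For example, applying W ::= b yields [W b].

[X [Y [Y [Z [W b]]] ** [Z [W ( [X [Y [Z [W b]]]] )]]] - [X [Y [Z [W b]]]]]

X
Y - X
Y ** Z - X
Z ** Z - X
W ** Z - X
b ** Z - X
b ** W - X
b ** ( X ) - X
b ** ( Y ) - X
b ** ( Z ) - X
b ** ( W ) - X
b ** ( b ) - X
b ** ( b ) - Y
b ** ( b ) - Z
b ** ( b ) - W
b ** ( b ) - b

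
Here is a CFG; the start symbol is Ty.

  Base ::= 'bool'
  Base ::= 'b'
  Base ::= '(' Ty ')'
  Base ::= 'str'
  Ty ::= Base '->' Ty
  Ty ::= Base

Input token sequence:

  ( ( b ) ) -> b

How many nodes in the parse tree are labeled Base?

4

[Ty [Base ( [Ty [Base ( [Ty [Base b]] )]] )] -> [Ty [Base b]]]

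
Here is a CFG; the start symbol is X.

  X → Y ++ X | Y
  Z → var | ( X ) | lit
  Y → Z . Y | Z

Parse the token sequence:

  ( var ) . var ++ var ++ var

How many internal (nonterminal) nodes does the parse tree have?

[X [Y [Z ( [X [Y [Z var]]] )] . [Y [Z var]]] ++ [X [Y [Z var]] ++ [X [Y [Z var]]]]]

14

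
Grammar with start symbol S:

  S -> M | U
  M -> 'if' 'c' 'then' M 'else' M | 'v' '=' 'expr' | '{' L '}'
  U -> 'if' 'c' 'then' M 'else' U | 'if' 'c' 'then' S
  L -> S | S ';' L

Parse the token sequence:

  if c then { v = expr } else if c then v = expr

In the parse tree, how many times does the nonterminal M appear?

[S [U if c then [M { [L [S [M v = expr]]] }] else [U if c then [S [M v = expr]]]]]

3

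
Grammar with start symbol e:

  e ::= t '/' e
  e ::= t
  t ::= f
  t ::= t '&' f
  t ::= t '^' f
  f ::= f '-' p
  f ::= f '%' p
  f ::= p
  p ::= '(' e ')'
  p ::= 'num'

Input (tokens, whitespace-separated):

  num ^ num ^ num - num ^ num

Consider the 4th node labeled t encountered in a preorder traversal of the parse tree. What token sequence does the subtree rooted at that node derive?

[e [t [t [t [t [f [p num]]] ^ [f [p num]]] ^ [f [f [p num]] - [p num]]] ^ [f [p num]]]]

num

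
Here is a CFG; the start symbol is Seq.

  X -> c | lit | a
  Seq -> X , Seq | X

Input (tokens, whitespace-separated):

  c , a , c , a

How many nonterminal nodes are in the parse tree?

[Seq [X c] , [Seq [X a] , [Seq [X c] , [Seq [X a]]]]]

8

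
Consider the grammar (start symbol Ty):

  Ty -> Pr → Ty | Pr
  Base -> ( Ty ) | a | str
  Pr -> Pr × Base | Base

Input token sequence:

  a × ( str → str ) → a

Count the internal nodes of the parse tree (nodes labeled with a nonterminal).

14

[Ty [Pr [Pr [Base a]] × [Base ( [Ty [Pr [Base str]] → [Ty [Pr [Base str]]]] )]] → [Ty [Pr [Base a]]]]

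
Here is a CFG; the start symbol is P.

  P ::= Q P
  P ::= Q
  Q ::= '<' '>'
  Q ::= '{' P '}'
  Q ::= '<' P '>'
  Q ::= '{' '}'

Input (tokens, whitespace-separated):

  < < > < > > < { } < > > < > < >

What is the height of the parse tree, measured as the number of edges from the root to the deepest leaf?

[P [Q < [P [Q < >] [P [Q < >]]] >] [P [Q < [P [Q { }] [P [Q < >]]] >] [P [Q < >] [P [Q < >]]]]]

6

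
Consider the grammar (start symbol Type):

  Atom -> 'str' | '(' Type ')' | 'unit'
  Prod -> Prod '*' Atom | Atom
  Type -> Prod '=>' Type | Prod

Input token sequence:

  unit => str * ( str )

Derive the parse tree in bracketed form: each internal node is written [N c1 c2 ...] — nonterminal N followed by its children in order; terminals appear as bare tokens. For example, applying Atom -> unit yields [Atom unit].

[Type [Prod [Atom unit]] => [Type [Prod [Prod [Atom str]] * [Atom ( [Type [Prod [Atom str]]] )]]]]

Type
Prod => Type
Atom => Type
unit => Type
unit => Prod
unit => Prod * Atom
unit => Atom * Atom
unit => str * Atom
unit => str * ( Type )
unit => str * ( Prod )
unit => str * ( Atom )
unit => str * ( str )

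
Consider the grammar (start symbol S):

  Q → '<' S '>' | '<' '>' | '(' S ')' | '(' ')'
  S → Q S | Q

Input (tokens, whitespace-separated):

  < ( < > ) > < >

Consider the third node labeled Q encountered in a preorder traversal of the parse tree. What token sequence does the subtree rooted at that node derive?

< >

[S [Q < [S [Q ( [S [Q < >]] )]] >] [S [Q < >]]]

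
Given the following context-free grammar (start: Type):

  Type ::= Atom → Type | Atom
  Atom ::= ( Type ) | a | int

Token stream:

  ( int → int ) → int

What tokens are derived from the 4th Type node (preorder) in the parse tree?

[Type [Atom ( [Type [Atom int] → [Type [Atom int]]] )] → [Type [Atom int]]]

int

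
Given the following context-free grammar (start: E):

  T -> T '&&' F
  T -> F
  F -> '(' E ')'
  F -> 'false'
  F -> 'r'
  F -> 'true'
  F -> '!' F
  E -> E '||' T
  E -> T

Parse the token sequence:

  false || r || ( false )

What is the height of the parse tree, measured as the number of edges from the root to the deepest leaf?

[E [E [E [T [F false]]] || [T [F r]]] || [T [F ( [E [T [F false]]] )]]]

6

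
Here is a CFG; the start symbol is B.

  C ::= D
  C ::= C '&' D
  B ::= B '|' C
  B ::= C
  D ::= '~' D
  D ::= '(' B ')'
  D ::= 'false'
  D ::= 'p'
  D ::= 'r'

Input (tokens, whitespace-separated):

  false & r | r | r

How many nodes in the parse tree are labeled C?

4

[B [B [B [C [C [D false]] & [D r]]] | [C [D r]]] | [C [D r]]]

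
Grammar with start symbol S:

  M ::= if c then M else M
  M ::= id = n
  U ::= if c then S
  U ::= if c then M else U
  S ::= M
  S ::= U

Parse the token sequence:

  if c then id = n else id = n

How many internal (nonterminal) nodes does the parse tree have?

[S [M if c then [M id = n] else [M id = n]]]

4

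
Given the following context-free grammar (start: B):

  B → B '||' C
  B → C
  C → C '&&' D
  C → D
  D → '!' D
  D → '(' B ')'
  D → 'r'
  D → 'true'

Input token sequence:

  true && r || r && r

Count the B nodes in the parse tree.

2

[B [B [C [C [D true]] && [D r]]] || [C [C [D r]] && [D r]]]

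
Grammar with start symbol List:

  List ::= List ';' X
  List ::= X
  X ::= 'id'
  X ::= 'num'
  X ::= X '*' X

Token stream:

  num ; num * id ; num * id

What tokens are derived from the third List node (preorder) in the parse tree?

[List [List [List [X num]] ; [X [X num] * [X id]]] ; [X [X num] * [X id]]]

num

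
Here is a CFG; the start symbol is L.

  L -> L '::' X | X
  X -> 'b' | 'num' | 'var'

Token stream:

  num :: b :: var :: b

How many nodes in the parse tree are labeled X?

[L [L [L [L [X num]] :: [X b]] :: [X var]] :: [X b]]

4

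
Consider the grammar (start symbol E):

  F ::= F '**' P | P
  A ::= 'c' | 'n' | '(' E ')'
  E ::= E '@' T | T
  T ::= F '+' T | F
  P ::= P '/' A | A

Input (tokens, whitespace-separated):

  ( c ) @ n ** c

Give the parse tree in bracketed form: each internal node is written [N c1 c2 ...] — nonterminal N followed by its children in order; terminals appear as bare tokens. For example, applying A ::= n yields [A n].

[E [E [T [F [P [A ( [E [T [F [P [A c]]]]] )]]]]] @ [T [F [F [P [A n]]] ** [P [A c]]]]]

E
E @ T
T @ T
F @ T
P @ T
A @ T
( E ) @ T
( T ) @ T
( F ) @ T
( P ) @ T
( A ) @ T
( c ) @ T
( c ) @ F
( c ) @ F ** P
( c ) @ P ** P
( c ) @ A ** P
( c ) @ n ** P
( c ) @ n ** A
( c ) @ n ** c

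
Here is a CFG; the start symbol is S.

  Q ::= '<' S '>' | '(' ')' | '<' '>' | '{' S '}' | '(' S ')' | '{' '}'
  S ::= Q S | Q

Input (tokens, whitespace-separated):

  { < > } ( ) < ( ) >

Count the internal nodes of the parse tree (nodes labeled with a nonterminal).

[S [Q { [S [Q < >]] }] [S [Q ( )] [S [Q < [S [Q ( )]] >]]]]

10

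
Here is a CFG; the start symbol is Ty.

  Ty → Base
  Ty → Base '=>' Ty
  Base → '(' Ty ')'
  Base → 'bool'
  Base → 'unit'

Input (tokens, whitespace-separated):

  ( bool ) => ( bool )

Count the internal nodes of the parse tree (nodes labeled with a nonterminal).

[Ty [Base ( [Ty [Base bool]] )] => [Ty [Base ( [Ty [Base bool]] )]]]

8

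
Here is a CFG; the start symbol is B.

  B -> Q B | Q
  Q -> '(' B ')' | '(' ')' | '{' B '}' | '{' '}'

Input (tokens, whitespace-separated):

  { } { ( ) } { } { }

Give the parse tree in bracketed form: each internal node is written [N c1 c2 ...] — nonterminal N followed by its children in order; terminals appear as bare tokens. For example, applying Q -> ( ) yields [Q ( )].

B
Q B
{ } B
{ } Q B
{ } { B } B
{ } { Q } B
{ } { ( ) } B
{ } { ( ) } Q B
{ } { ( ) } { } B
{ } { ( ) } { } Q
{ } { ( ) } { } { }

[B [Q { }] [B [Q { [B [Q ( )]] }] [B [Q { }] [B [Q { }]]]]]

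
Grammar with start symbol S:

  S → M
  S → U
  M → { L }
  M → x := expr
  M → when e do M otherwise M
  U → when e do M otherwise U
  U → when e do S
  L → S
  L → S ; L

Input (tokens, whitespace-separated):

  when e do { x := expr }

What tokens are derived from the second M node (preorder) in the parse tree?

x := expr

[S [U when e do [S [M { [L [S [M x := expr]]] }]]]]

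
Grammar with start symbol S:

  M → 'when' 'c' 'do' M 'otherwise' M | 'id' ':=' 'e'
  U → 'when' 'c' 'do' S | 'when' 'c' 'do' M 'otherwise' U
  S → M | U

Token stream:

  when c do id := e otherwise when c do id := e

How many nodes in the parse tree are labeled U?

2

[S [U when c do [M id := e] otherwise [U when c do [S [M id := e]]]]]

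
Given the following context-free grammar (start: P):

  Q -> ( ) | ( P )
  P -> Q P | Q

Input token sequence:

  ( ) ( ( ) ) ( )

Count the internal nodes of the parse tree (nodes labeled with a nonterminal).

8

[P [Q ( )] [P [Q ( [P [Q ( )]] )] [P [Q ( )]]]]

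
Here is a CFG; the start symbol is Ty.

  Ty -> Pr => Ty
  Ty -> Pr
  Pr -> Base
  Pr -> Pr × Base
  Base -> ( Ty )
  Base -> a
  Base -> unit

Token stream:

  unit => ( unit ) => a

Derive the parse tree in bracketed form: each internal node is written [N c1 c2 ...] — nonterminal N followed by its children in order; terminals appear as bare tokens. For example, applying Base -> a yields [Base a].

Ty
Pr => Ty
Base => Ty
unit => Ty
unit => Pr => Ty
unit => Base => Ty
unit => ( Ty ) => Ty
unit => ( Pr ) => Ty
unit => ( Base ) => Ty
unit => ( unit ) => Ty
unit => ( unit ) => Pr
unit => ( unit ) => Base
unit => ( unit ) => a

[Ty [Pr [Base unit]] => [Ty [Pr [Base ( [Ty [Pr [Base unit]]] )]] => [Ty [Pr [Base a]]]]]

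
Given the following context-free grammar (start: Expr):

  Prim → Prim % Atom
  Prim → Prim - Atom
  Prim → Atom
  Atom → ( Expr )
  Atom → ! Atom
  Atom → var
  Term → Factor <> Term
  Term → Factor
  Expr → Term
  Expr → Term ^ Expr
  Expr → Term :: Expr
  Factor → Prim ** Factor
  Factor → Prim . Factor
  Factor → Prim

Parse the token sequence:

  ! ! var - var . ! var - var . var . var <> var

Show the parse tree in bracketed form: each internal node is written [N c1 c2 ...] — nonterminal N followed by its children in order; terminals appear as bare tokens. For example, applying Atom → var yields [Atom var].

[Expr [Term [Factor [Prim [Prim [Atom ! [Atom ! [Atom var]]]] - [Atom var]] . [Factor [Prim [Prim [Atom ! [Atom var]]] - [Atom var]] . [Factor [Prim [Atom var]] . [Factor [Prim [Atom var]]]]]] <> [Term [Factor [Prim [Atom var]]]]]]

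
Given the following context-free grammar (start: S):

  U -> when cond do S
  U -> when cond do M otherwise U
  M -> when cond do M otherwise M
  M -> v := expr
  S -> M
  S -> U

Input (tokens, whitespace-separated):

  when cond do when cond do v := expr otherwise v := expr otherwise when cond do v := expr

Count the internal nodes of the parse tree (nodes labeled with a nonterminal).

8

[S [U when cond do [M when cond do [M v := expr] otherwise [M v := expr]] otherwise [U when cond do [S [M v := expr]]]]]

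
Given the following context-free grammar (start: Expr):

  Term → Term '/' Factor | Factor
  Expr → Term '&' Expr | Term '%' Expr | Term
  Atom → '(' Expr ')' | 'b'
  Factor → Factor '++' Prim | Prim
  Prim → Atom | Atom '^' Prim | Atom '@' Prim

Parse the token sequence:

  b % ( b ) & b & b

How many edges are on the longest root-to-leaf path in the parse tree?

11

[Expr [Term [Factor [Prim [Atom b]]]] % [Expr [Term [Factor [Prim [Atom ( [Expr [Term [Factor [Prim [Atom b]]]]] )]]]] & [Expr [Term [Factor [Prim [Atom b]]]] & [Expr [Term [Factor [Prim [Atom b]]]]]]]]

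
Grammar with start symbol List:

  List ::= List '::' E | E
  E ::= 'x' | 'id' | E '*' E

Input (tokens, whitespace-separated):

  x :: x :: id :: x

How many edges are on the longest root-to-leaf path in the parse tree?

[List [List [List [List [E x]] :: [E x]] :: [E id]] :: [E x]]

5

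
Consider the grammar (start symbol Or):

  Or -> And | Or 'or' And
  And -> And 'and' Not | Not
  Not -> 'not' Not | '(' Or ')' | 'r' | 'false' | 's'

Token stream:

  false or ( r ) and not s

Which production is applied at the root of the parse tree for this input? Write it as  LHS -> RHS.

[Or [Or [And [Not false]]] or [And [And [Not ( [Or [And [Not r]]] )]] and [Not not [Not s]]]]

Or -> Or 'or' And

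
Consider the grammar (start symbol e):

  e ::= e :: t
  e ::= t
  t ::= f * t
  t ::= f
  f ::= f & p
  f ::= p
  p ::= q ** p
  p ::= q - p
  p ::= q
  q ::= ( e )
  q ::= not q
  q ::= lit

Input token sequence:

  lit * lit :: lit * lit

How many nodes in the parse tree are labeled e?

2

[e [e [t [f [p [q lit]]] * [t [f [p [q lit]]]]]] :: [t [f [p [q lit]]] * [t [f [p [q lit]]]]]]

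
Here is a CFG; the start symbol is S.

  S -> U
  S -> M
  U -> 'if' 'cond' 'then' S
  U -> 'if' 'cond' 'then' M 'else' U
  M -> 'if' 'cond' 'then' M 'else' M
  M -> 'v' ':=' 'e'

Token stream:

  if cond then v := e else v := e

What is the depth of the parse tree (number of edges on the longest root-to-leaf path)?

3

[S [M if cond then [M v := e] else [M v := e]]]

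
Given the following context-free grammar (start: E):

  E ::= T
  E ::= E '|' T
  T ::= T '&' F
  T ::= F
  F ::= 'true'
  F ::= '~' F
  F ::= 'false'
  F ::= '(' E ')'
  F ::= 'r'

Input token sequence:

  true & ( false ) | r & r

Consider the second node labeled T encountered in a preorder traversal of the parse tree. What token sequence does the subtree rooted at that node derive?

[E [E [T [T [F true]] & [F ( [E [T [F false]]] )]]] | [T [T [F r]] & [F r]]]

true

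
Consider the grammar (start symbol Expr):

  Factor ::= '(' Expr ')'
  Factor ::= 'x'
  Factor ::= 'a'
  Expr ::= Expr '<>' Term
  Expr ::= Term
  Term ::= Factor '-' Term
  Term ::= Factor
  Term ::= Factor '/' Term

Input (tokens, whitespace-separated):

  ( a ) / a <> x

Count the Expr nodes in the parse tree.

3

[Expr [Expr [Term [Factor ( [Expr [Term [Factor a]]] )] / [Term [Factor a]]]] <> [Term [Factor x]]]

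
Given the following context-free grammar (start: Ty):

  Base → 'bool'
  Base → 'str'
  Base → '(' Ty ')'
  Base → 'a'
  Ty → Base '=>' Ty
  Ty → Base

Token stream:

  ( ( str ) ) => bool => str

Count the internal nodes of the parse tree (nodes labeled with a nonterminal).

[Ty [Base ( [Ty [Base ( [Ty [Base str]] )]] )] => [Ty [Base bool] => [Ty [Base str]]]]

10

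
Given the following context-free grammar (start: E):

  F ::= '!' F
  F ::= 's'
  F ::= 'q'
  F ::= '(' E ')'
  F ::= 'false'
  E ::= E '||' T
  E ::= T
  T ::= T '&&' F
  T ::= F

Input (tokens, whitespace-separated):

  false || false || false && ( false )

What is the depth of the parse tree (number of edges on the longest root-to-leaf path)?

6

[E [E [E [T [F false]]] || [T [F false]]] || [T [T [F false]] && [F ( [E [T [F false]]] )]]]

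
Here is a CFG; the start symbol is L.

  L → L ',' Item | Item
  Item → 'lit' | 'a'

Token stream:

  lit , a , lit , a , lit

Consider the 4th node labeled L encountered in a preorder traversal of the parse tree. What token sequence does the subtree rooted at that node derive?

lit , a

[L [L [L [L [L [Item lit]] , [Item a]] , [Item lit]] , [Item a]] , [Item lit]]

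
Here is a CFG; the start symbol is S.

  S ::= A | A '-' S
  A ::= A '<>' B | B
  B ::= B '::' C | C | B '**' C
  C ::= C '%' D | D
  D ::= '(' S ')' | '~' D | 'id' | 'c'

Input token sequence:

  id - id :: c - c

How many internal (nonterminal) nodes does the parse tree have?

18

[S [A [B [C [D id]]]] - [S [A [B [B [C [D id]]] :: [C [D c]]]] - [S [A [B [C [D c]]]]]]]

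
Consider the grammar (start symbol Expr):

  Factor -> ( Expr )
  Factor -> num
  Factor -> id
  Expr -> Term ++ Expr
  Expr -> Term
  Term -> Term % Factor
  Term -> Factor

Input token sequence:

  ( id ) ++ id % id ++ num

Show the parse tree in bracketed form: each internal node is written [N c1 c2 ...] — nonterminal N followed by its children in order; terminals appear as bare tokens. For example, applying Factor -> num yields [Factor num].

[Expr [Term [Factor ( [Expr [Term [Factor id]]] )]] ++ [Expr [Term [Term [Factor id]] % [Factor id]] ++ [Expr [Term [Factor num]]]]]

Expr
Term ++ Expr
Factor ++ Expr
( Expr ) ++ Expr
( Term ) ++ Expr
( Factor ) ++ Expr
( id ) ++ Expr
( id ) ++ Term ++ Expr
( id ) ++ Term % Factor ++ Expr
( id ) ++ Factor % Factor ++ Expr
( id ) ++ id % Factor ++ Expr
( id ) ++ id % id ++ Expr
( id ) ++ id % id ++ Term
( id ) ++ id % id ++ Factor
( id ) ++ id % id ++ num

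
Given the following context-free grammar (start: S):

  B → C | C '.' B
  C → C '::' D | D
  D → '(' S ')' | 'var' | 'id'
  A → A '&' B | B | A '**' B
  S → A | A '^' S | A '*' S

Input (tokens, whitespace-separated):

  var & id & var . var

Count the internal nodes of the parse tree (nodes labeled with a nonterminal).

[S [A [A [A [B [C [D var]]]] & [B [C [D id]]]] & [B [C [D var]] . [B [C [D var]]]]]]

16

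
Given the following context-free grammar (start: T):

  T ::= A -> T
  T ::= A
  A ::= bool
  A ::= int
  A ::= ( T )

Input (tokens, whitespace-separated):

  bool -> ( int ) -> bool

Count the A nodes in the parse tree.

[T [A bool] -> [T [A ( [T [A int]] )] -> [T [A bool]]]]

4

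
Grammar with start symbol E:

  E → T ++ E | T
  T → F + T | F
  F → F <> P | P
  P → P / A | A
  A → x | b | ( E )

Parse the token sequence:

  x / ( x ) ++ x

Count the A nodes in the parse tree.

[E [T [F [P [P [A x]] / [A ( [E [T [F [P [A x]]]]] )]]]] ++ [E [T [F [P [A x]]]]]]

4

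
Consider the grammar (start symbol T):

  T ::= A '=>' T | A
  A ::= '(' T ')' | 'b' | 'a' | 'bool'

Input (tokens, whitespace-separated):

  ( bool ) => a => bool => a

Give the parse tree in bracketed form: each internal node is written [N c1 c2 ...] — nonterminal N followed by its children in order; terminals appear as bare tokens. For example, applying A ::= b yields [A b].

[T [A ( [T [A bool]] )] => [T [A a] => [T [A bool] => [T [A a]]]]]

T
A => T
( T ) => T
( A ) => T
( bool ) => T
( bool ) => A => T
( bool ) => a => T
( bool ) => a => A => T
( bool ) => a => bool => T
( bool ) => a => bool => A
( bool ) => a => bool => a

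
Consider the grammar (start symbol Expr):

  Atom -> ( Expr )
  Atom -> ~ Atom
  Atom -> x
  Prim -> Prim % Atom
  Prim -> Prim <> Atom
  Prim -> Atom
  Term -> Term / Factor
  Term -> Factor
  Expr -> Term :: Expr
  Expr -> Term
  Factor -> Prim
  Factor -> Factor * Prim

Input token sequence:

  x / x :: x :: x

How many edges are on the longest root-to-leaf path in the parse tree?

7

[Expr [Term [Term [Factor [Prim [Atom x]]]] / [Factor [Prim [Atom x]]]] :: [Expr [Term [Factor [Prim [Atom x]]]] :: [Expr [Term [Factor [Prim [Atom x]]]]]]]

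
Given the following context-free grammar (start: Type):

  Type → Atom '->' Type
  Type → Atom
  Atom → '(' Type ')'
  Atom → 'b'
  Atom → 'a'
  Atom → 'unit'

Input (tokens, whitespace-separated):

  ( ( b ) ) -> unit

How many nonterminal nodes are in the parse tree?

[Type [Atom ( [Type [Atom ( [Type [Atom b]] )]] )] -> [Type [Atom unit]]]

8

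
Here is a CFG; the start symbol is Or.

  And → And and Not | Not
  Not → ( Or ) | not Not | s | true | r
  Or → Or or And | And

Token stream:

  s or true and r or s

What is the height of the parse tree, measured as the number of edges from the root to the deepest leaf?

5

[Or [Or [Or [And [Not s]]] or [And [And [Not true]] and [Not r]]] or [And [Not s]]]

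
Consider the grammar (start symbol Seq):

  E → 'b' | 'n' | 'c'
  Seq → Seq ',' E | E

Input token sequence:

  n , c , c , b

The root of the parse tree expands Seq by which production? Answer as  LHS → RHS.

[Seq [Seq [Seq [Seq [E n]] , [E c]] , [E c]] , [E b]]

Seq → Seq ',' E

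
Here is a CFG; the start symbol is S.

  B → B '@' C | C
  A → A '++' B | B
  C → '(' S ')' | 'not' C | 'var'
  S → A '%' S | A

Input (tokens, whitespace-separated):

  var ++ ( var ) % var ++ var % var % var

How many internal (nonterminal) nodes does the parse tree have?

26

[S [A [A [B [C var]]] ++ [B [C ( [S [A [B [C var]]]] )]]] % [S [A [A [B [C var]]] ++ [B [C var]]] % [S [A [B [C var]]] % [S [A [B [C var]]]]]]]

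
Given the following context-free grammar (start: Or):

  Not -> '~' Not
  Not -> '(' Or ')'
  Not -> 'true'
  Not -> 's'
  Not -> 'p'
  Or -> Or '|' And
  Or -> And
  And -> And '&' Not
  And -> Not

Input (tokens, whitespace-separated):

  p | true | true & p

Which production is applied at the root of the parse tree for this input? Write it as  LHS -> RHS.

[Or [Or [Or [And [Not p]]] | [And [Not true]]] | [And [And [Not true]] & [Not p]]]

Or -> Or '|' And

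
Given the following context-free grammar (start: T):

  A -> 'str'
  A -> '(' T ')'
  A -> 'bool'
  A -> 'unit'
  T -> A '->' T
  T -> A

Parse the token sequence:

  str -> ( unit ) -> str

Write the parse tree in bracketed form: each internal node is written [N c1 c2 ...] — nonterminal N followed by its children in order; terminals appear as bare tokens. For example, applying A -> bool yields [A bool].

[T [A str] -> [T [A ( [T [A unit]] )] -> [T [A str]]]]

T
A -> T
str -> T
str -> A -> T
str -> ( T ) -> T
str -> ( A ) -> T
str -> ( unit ) -> T
str -> ( unit ) -> A
str -> ( unit ) -> str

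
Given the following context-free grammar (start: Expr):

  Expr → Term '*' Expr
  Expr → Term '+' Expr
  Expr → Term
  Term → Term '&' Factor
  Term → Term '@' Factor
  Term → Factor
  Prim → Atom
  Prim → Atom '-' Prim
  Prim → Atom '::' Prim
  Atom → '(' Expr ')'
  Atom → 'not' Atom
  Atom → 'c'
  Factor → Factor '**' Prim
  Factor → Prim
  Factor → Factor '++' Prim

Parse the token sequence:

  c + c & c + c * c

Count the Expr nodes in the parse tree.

[Expr [Term [Factor [Prim [Atom c]]]] + [Expr [Term [Term [Factor [Prim [Atom c]]]] & [Factor [Prim [Atom c]]]] + [Expr [Term [Factor [Prim [Atom c]]]] * [Expr [Term [Factor [Prim [Atom c]]]]]]]]

4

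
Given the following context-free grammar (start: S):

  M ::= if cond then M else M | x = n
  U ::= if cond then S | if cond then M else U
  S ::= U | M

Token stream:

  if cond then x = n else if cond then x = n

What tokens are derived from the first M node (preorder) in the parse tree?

[S [U if cond then [M x = n] else [U if cond then [S [M x = n]]]]]

x = n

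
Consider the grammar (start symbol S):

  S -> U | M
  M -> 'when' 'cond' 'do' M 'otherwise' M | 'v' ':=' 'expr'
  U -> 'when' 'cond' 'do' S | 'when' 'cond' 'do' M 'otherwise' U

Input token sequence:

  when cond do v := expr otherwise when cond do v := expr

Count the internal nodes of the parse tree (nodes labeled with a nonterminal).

6

[S [U when cond do [M v := expr] otherwise [U when cond do [S [M v := expr]]]]]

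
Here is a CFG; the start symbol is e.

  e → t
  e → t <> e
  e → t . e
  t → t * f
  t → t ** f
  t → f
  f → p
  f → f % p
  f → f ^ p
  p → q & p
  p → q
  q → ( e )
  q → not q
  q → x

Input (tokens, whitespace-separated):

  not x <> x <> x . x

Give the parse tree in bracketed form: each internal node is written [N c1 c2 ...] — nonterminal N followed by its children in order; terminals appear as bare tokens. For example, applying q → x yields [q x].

e
t <> e
f <> e
p <> e
q <> e
not q <> e
not x <> e
not x <> t <> e
not x <> f <> e
not x <> p <> e
not x <> q <> e
not x <> x <> e
not x <> x <> t . e
not x <> x <> f . e
not x <> x <> p . e
not x <> x <> q . e
not x <> x <> x . e
not x <> x <> x . t
not x <> x <> x . f
not x <> x <> x . p
not x <> x <> x . q
not x <> x <> x . x

[e [t [f [p [q not [q x]]]]] <> [e [t [f [p [q x]]]] <> [e [t [f [p [q x]]]] . [e [t [f [p [q x]]]]]]]]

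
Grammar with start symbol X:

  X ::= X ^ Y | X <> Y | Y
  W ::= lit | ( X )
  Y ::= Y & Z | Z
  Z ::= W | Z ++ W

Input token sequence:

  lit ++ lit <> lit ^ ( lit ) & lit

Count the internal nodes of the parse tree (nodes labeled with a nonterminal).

[X [X [X [Y [Z [Z [W lit]] ++ [W lit]]]] <> [Y [Z [W lit]]]] ^ [Y [Y [Z [W ( [X [Y [Z [W lit]]]] )]]] & [Z [W lit]]]]

21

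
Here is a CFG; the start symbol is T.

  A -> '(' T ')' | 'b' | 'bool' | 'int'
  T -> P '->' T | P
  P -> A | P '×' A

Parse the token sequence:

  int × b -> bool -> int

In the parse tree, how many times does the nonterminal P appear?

[T [P [P [A int]] × [A b]] -> [T [P [A bool]] -> [T [P [A int]]]]]

4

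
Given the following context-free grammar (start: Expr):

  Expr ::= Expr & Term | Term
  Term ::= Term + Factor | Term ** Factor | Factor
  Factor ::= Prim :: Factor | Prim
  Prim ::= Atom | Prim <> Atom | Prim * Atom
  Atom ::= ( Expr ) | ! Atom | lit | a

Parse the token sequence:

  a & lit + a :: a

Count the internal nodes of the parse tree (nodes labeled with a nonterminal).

[Expr [Expr [Term [Factor [Prim [Atom a]]]]] & [Term [Term [Factor [Prim [Atom lit]]]] + [Factor [Prim [Atom a]] :: [Factor [Prim [Atom a]]]]]]

17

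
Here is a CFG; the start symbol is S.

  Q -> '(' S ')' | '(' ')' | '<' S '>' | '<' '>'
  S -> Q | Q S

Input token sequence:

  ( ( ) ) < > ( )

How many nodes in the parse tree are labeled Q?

[S [Q ( [S [Q ( )]] )] [S [Q < >] [S [Q ( )]]]]

4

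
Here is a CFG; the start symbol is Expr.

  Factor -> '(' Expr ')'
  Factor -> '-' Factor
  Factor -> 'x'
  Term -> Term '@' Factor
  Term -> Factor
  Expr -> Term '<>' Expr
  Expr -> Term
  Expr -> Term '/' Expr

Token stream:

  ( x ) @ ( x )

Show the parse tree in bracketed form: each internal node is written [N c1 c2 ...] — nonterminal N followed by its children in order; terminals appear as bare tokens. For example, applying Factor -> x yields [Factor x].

[Expr [Term [Term [Factor ( [Expr [Term [Factor x]]] )]] @ [Factor ( [Expr [Term [Factor x]]] )]]]

Expr
Term
Term @ Factor
Factor @ Factor
( Expr ) @ Factor
( Term ) @ Factor
( Factor ) @ Factor
( x ) @ Factor
( x ) @ ( Expr )
( x ) @ ( Term )
( x ) @ ( Factor )
( x ) @ ( x )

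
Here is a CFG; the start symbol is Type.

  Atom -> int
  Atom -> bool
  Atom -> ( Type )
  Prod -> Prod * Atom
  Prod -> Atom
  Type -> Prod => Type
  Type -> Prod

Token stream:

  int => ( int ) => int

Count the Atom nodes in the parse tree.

4

[Type [Prod [Atom int]] => [Type [Prod [Atom ( [Type [Prod [Atom int]]] )]] => [Type [Prod [Atom int]]]]]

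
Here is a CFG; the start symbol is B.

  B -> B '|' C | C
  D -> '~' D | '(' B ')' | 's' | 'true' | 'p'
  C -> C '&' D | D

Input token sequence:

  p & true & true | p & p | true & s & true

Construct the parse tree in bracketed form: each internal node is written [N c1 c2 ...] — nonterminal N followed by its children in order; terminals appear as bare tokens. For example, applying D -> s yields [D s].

B
B | C
B | C | C
C | C | C
C & D | C | C
C & D & D | C | C
D & D & D | C | C
p & D & D | C | C
p & true & D | C | C
p & true & true | C | C
p & true & true | C & D | C
p & true & true | D & D | C
p & true & true | p & D | C
p & true & true | p & p | C
p & true & true | p & p | C & D
p & true & true | p & p | C & D & D
p & true & true | p & p | D & D & D
p & true & true | p & p | true & D & D
p & true & true | p & p | true & s & D
p & true & true | p & p | true & s & true

[B [B [B [C [C [C [D p]] & [D true]] & [D true]]] | [C [C [D p]] & [D p]]] | [C [C [C [D true]] & [D s]] & [D true]]]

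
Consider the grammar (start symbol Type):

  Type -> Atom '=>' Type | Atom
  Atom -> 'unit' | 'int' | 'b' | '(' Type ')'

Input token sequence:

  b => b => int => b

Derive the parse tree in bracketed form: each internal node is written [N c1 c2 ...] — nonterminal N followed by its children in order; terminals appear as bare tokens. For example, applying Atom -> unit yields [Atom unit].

Type
Atom => Type
b => Type
b => Atom => Type
b => b => Type
b => b => Atom => Type
b => b => int => Type
b => b => int => Atom
b => b => int => b

[Type [Atom b] => [Type [Atom b] => [Type [Atom int] => [Type [Atom b]]]]]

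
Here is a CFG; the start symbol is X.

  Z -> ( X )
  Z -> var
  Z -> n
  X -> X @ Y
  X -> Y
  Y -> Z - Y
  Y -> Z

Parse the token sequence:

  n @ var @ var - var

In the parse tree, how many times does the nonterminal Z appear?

[X [X [X [Y [Z n]]] @ [Y [Z var]]] @ [Y [Z var] - [Y [Z var]]]]

4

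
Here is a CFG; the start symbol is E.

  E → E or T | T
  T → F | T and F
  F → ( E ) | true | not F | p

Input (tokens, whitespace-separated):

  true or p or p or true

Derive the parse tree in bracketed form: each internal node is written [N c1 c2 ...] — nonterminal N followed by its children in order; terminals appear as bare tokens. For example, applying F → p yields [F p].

E
E or T
E or T or T
E or T or T or T
T or T or T or T
F or T or T or T
true or T or T or T
true or F or T or T
true or p or T or T
true or p or F or T
true or p or p or T
true or p or p or F
true or p or p or true

[E [E [E [E [T [F true]]] or [T [F p]]] or [T [F p]]] or [T [F true]]]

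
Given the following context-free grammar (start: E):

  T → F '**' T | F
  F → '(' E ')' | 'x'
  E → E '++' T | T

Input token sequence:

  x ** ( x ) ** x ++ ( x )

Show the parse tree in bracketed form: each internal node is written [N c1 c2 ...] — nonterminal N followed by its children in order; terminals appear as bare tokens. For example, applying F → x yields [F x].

[E [E [T [F x] ** [T [F ( [E [T [F x]]] )] ** [T [F x]]]]] ++ [T [F ( [E [T [F x]]] )]]]

E
E ++ T
T ++ T
F ** T ++ T
x ** T ++ T
x ** F ** T ++ T
x ** ( E ) ** T ++ T
x ** ( T ) ** T ++ T
x ** ( F ) ** T ++ T
x ** ( x ) ** T ++ T
x ** ( x ) ** F ++ T
x ** ( x ) ** x ++ T
x ** ( x ) ** x ++ F
x ** ( x ) ** x ++ ( E )
x ** ( x ) ** x ++ ( T )
x ** ( x ) ** x ++ ( F )
x ** ( x ) ** x ++ ( x )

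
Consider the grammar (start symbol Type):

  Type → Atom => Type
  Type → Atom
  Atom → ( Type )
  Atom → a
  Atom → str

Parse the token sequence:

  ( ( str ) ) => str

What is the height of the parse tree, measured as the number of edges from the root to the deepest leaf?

6

[Type [Atom ( [Type [Atom ( [Type [Atom str]] )]] )] => [Type [Atom str]]]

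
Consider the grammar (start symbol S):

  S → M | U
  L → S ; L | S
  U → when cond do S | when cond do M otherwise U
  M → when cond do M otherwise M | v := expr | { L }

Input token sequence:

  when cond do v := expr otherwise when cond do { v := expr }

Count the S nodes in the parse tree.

[S [U when cond do [M v := expr] otherwise [U when cond do [S [M { [L [S [M v := expr]]] }]]]]]

3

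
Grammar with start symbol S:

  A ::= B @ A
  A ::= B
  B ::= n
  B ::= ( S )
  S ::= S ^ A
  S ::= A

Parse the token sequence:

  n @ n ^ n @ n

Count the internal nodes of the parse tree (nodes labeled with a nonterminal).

[S [S [A [B n] @ [A [B n]]]] ^ [A [B n] @ [A [B n]]]]

10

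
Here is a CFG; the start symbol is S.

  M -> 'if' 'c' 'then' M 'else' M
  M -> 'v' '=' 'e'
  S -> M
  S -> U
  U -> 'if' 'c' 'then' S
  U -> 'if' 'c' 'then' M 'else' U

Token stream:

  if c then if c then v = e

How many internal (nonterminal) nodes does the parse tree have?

6

[S [U if c then [S [U if c then [S [M v = e]]]]]]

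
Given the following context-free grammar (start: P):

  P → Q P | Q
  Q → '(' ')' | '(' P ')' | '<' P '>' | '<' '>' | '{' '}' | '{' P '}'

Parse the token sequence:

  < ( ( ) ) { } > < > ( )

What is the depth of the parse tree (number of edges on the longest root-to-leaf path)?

[P [Q < [P [Q ( [P [Q ( )]] )] [P [Q { }]]] >] [P [Q < >] [P [Q ( )]]]]

6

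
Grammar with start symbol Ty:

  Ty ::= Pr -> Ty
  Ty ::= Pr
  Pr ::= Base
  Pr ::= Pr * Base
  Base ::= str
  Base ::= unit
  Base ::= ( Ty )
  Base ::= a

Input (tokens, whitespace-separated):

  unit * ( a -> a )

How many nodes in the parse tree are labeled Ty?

3

[Ty [Pr [Pr [Base unit]] * [Base ( [Ty [Pr [Base a]] -> [Ty [Pr [Base a]]]] )]]]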